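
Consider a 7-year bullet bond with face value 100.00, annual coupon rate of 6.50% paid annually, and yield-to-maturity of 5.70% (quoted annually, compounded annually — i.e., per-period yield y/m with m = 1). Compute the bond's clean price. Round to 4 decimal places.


Coupon per period c = face * coupon_rate / m = 6.500000
Periods per year m = 1; per-period yield y/m = 0.057000
Number of cashflows N = 7
Cashflows (t years, CF_t, discount factor 1/(1+y/m)^(m*t), PV):
  t = 1.0000: CF_t = 6.500000, DF = 0.946074, PV = 6.149480
  t = 2.0000: CF_t = 6.500000, DF = 0.895056, PV = 5.817862
  t = 3.0000: CF_t = 6.500000, DF = 0.846789, PV = 5.504126
  t = 4.0000: CF_t = 6.500000, DF = 0.801125, PV = 5.207310
  t = 5.0000: CF_t = 6.500000, DF = 0.757923, PV = 4.926499
  t = 6.0000: CF_t = 6.500000, DF = 0.717051, PV = 4.660832
  t = 7.0000: CF_t = 106.500000, DF = 0.678383, PV = 72.247812
Price P = sum_t PV_t = 104.513920

Answer: Price = 104.5139


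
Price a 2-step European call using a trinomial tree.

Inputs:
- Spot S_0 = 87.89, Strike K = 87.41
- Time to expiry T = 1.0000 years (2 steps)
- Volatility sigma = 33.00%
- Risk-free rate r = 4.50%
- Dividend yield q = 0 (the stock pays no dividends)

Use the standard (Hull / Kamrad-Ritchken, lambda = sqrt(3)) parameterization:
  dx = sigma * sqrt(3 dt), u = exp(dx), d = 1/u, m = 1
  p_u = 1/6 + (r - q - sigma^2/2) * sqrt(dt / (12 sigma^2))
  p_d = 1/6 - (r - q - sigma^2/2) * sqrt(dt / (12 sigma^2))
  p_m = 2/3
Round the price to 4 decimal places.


dt = T/N = 0.500000; dx = sigma*sqrt(3*dt) = 0.404166
u = exp(dx) = 1.498052; d = 1/u = 0.667533
p_u = 0.160821, p_m = 0.666667, p_d = 0.172512
Discount per step: exp(-r*dt) = 0.977751
Stock lattice S(k, j) with j the centered position index:
  k=0: S(0,+0) = 87.8900
  k=1: S(1,-1) = 58.6695; S(1,+0) = 87.8900; S(1,+1) = 131.6638
  k=2: S(2,-2) = 39.1639; S(2,-1) = 58.6695; S(2,+0) = 87.8900; S(2,+1) = 131.6638; S(2,+2) = 197.2393
Terminal payoffs V(N, j) = max(S_T - K, 0):
  V(2,-2) = 0.000000; V(2,-1) = 0.000000; V(2,+0) = 0.480000; V(2,+1) = 44.253818; V(2,+2) = 109.829287
Backward induction: V(k, j) = exp(-r*dt) * [p_u * V(k+1, j+1) + p_m * V(k+1, j) + p_d * V(k+1, j-1)]
  V(1,-1) = exp(-r*dt) * [p_u*0.480000 + p_m*0.000000 + p_d*0.000000] = 0.075477
  V(1,+0) = exp(-r*dt) * [p_u*44.253818 + p_m*0.480000 + p_d*0.000000] = 7.271493
  V(1,+1) = exp(-r*dt) * [p_u*109.829287 + p_m*44.253818 + p_d*0.480000] = 46.197024
  V(0,+0) = exp(-r*dt) * [p_u*46.197024 + p_m*7.271493 + p_d*0.075477] = 12.016707

Answer: Price = V(0,0) = 12.0167


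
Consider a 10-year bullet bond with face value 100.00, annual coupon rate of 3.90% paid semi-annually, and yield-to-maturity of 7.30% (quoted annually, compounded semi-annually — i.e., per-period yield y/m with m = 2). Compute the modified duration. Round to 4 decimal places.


Coupon per period c = face * coupon_rate / m = 1.950000
Periods per year m = 2; per-period yield y/m = 0.036500
Number of cashflows N = 20
Cashflows (t years, CF_t, discount factor 1/(1+y/m)^(m*t), PV):
  t = 0.5000: CF_t = 1.950000, DF = 0.964785, PV = 1.881331
  t = 1.0000: CF_t = 1.950000, DF = 0.930811, PV = 1.815081
  t = 1.5000: CF_t = 1.950000, DF = 0.898033, PV = 1.751163
  t = 2.0000: CF_t = 1.950000, DF = 0.866409, PV = 1.689497
  t = 2.5000: CF_t = 1.950000, DF = 0.835898, PV = 1.630002
  t = 3.0000: CF_t = 1.950000, DF = 0.806462, PV = 1.572602
  t = 3.5000: CF_t = 1.950000, DF = 0.778063, PV = 1.517223
  t = 4.0000: CF_t = 1.950000, DF = 0.750664, PV = 1.463795
  t = 4.5000: CF_t = 1.950000, DF = 0.724230, PV = 1.412248
  t = 5.0000: CF_t = 1.950000, DF = 0.698726, PV = 1.362516
  t = 5.5000: CF_t = 1.950000, DF = 0.674121, PV = 1.314535
  t = 6.0000: CF_t = 1.950000, DF = 0.650382, PV = 1.268244
  t = 6.5000: CF_t = 1.950000, DF = 0.627479, PV = 1.223584
  t = 7.0000: CF_t = 1.950000, DF = 0.605382, PV = 1.180495
  t = 7.5000: CF_t = 1.950000, DF = 0.584064, PV = 1.138925
  t = 8.0000: CF_t = 1.950000, DF = 0.563496, PV = 1.098818
  t = 8.5000: CF_t = 1.950000, DF = 0.543653, PV = 1.060123
  t = 9.0000: CF_t = 1.950000, DF = 0.524508, PV = 1.022791
  t = 9.5000: CF_t = 1.950000, DF = 0.506038, PV = 0.986774
  t = 10.0000: CF_t = 101.950000, DF = 0.488218, PV = 49.773835
Price P = sum_t PV_t = 76.163582
First compute Macaulay numerator sum_t t * PV_t:
  t * PV_t at t = 0.5000: 0.940666
  t * PV_t at t = 1.0000: 1.815081
  t * PV_t at t = 1.5000: 2.626745
  t * PV_t at t = 2.0000: 3.378994
  t * PV_t at t = 2.5000: 4.075004
  t * PV_t at t = 3.0000: 4.717805
  t * PV_t at t = 3.5000: 5.310281
  t * PV_t at t = 4.0000: 5.855179
  t * PV_t at t = 4.5000: 6.355114
  t * PV_t at t = 5.0000: 6.812579
  t * PV_t at t = 5.5000: 7.229944
  t * PV_t at t = 6.0000: 7.609466
  t * PV_t at t = 6.5000: 7.953293
  t * PV_t at t = 7.0000: 8.263468
  t * PV_t at t = 7.5000: 8.541935
  t * PV_t at t = 8.0000: 8.790543
  t * PV_t at t = 8.5000: 9.011049
  t * PV_t at t = 9.0000: 9.205123
  t * PV_t at t = 9.5000: 9.374355
  t * PV_t at t = 10.0000: 497.738347
Macaulay duration D = 615.604972 / 76.163582 = 8.082668
Modified duration = D / (1 + y/m) = 8.082668 / (1 + 0.036500) = 7.798040

Answer: Modified duration = 7.7980


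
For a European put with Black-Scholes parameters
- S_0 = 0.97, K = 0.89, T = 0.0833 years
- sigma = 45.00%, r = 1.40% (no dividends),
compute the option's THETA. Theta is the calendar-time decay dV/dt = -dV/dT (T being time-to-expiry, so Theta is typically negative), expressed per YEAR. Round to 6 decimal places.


Answer: Theta = -0.226603

Derivation:
d1 = 0.7366533290; d2 = 0.6067755018
phi(d1) = 0.3041398663; exp(-qT) = 1.0000000000; exp(-rT) = 0.9988344797
Theta = -S*exp(-qT)*phi(d1)*sigma/(2*sqrt(T)) + r*K*exp(-rT)*N(-d2) - q*S*exp(-qT)*N(-d1)
N(-d1) = 0.2306665977; N(-d2) = 0.2719999541; sqrt(T) = 0.2886173938
Term 1 = -0.9700 * 1.0000000000 * 0.3041398663 * 0.4500 / (2 * 0.2886173938) = -0.2299879607
Term 2 = 0.0140 * 0.8900 * 0.9988344797 * 0.2719999541 = 0.0033851693
Term 3 = 0 (no dividend yield, q = 0)
Theta = -0.2299879607 + (0.0033851693) + (0.0000000000) = -0.226603


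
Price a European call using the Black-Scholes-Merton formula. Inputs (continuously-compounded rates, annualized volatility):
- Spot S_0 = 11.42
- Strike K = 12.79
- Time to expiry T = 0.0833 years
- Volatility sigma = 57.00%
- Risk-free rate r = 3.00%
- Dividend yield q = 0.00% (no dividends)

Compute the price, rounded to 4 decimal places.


d1 = (ln(S/K) + (r - q + 0.5*sigma^2) * T) / (sigma * sqrt(T)) = -0.59124184
d2 = d1 - sigma * sqrt(T) = -0.75575375
exp(-rT) = 0.99750412; exp(-qT) = 1.00000000
C = S_0 * exp(-qT) * N(d1) - K * exp(-rT) * N(d2)
N(d1) = 0.27717920; N(d2) = 0.22489843
C = 11.4200 * 1.00000000 * 0.27717920 - 12.7900 * 0.99750412 * 0.22489843 = 0.2961

Answer: Price = 0.2961


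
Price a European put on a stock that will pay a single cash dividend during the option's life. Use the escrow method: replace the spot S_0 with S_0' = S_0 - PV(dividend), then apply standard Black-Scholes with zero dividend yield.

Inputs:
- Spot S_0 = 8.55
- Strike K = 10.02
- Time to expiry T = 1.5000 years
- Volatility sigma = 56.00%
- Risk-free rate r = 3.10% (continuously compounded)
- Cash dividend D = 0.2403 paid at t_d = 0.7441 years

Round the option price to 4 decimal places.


Answer: Price = 3.0716

Derivation:
PV(D) = D * exp(-r * t_d) = 0.2403 * 0.97719691 = 0.23482042
S_0' = S_0 - PV(D) = 8.5500 - 0.23482042 = 8.31517958
d1 = (ln(S_0'/K) + (r + sigma^2/2)*T) / (sigma*sqrt(T)) = 0.13880386
d2 = d1 - sigma*sqrt(T) = -0.54705327
exp(-rT) = 0.95456456
N(-d1) = 0.44480257; N(-d2) = 0.70782893
P = K * exp(-rT) * N(-d2) - S_0' * N(-d1) = 10.0200 * 0.95456456 * 0.70782893 - 8.31517958 * 0.44480257 = 3.0716


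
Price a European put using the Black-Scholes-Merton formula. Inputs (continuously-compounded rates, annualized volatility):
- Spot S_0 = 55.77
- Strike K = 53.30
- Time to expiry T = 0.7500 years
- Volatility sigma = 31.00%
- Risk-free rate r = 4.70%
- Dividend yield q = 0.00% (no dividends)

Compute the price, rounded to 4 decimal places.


d1 = (ln(S/K) + (r - q + 0.5*sigma^2) * T) / (sigma * sqrt(T)) = 0.43426894
d2 = d1 - sigma * sqrt(T) = 0.16580106
exp(-rT) = 0.96536405; exp(-qT) = 1.00000000
P = K * exp(-rT) * N(-d2) - S_0 * exp(-qT) * N(-d1)
N(-d1) = 0.33204658; N(-d2) = 0.43415675
P = 53.3000 * 0.96536405 * 0.43415675 - 55.7700 * 1.00000000 * 0.33204658 = 3.8208

Answer: Price = 3.8208


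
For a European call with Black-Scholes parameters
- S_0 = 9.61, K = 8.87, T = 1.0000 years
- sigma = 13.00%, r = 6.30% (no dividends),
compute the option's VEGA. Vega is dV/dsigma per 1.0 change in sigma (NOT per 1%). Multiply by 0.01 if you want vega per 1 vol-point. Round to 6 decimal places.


Answer: Vega = 1.942727

Derivation:
d1 = 1.1659955897; d2 = 1.0359955897
phi(d1) = 0.2021568514; exp(-qT) = 1.0000000000; exp(-rT) = 0.9389434737
Vega = S * exp(-qT) * phi(d1) * sqrt(T) = 9.6100 * 1.0000000000 * 0.2021568514 * 1.0000000000 = 1.942727


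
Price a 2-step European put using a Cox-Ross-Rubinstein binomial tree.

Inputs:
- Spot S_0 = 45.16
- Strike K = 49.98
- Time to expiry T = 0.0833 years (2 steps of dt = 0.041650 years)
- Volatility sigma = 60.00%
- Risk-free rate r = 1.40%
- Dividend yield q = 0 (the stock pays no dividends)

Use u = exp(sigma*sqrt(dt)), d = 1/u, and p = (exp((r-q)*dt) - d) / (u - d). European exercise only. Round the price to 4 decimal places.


dt = T/N = 0.041650
u = exp(sigma*sqrt(dt)) = 1.130263; d = 1/u = 0.884750
p = (exp((r-q)*dt) - d) / (u - d) = 0.471801
Discount per step: exp(-r*dt) = 0.999417
Stock lattice S(k, i) with i counting down-moves:
  k=0: S(0,0) = 45.1600
  k=1: S(1,0) = 51.0427; S(1,1) = 39.9553
  k=2: S(2,0) = 57.6916; S(2,1) = 45.1600; S(2,2) = 35.3505
Terminal payoffs V(N, i) = max(K - S_T, 0):
  V(2,0) = 0.000000; V(2,1) = 4.820000; V(2,2) = 14.629527
Backward induction: V(k, i) = exp(-r*dt) * [p * V(k+1, i) + (1-p) * V(k+1, i+1)].
  V(1,0) = exp(-r*dt) * [p*0.000000 + (1-p)*4.820000] = 2.544433
  V(1,1) = exp(-r*dt) * [p*4.820000 + (1-p)*14.629527] = 9.995548
  V(0,0) = exp(-r*dt) * [p*2.544433 + (1-p)*9.995548] = 6.476324

Answer: Price = V(0,0) = 6.4763


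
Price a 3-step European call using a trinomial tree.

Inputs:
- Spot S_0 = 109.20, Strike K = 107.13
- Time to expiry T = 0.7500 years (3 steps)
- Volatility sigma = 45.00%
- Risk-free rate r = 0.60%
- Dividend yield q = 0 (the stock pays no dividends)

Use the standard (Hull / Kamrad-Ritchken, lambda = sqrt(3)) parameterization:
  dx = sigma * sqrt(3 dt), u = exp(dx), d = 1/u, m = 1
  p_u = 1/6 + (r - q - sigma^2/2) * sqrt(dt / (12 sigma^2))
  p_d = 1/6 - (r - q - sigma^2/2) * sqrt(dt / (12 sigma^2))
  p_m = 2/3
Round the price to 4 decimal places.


dt = T/N = 0.250000; dx = sigma*sqrt(3*dt) = 0.389711
u = exp(dx) = 1.476555; d = 1/u = 0.677252
p_u = 0.136115, p_m = 0.666667, p_d = 0.197218
Discount per step: exp(-r*dt) = 0.998501
Stock lattice S(k, j) with j the centered position index:
  k=0: S(0,+0) = 109.2000
  k=1: S(1,-1) = 73.9559; S(1,+0) = 109.2000; S(1,+1) = 161.2398
  k=2: S(2,-2) = 50.0868; S(2,-1) = 73.9559; S(2,+0) = 109.2000; S(2,+1) = 161.2398; S(2,+2) = 238.0793
  k=3: S(3,-3) = 33.9214; S(3,-2) = 50.0868; S(3,-1) = 73.9559; S(3,+0) = 109.2000; S(3,+1) = 161.2398; S(3,+2) = 238.0793; S(3,+3) = 351.5371
Terminal payoffs V(N, j) = max(S_T - K, 0):
  V(3,-3) = 0.000000; V(3,-2) = 0.000000; V(3,-1) = 0.000000; V(3,+0) = 2.070000; V(3,+1) = 54.109767; V(3,+2) = 130.949327; V(3,+3) = 244.407137
Backward induction: V(k, j) = exp(-r*dt) * [p_u * V(k+1, j+1) + p_m * V(k+1, j) + p_d * V(k+1, j-1)]
  V(2,-2) = exp(-r*dt) * [p_u*0.000000 + p_m*0.000000 + p_d*0.000000] = 0.000000
  V(2,-1) = exp(-r*dt) * [p_u*2.070000 + p_m*0.000000 + p_d*0.000000] = 0.281336
  V(2,+0) = exp(-r*dt) * [p_u*54.109767 + p_m*2.070000 + p_d*0.000000] = 8.732055
  V(2,+1) = exp(-r*dt) * [p_u*130.949327 + p_m*54.109767 + p_d*2.070000] = 54.224218
  V(2,+2) = exp(-r*dt) * [p_u*244.407137 + p_m*130.949327 + p_d*54.109767] = 131.041798
  V(1,-1) = exp(-r*dt) * [p_u*8.732055 + p_m*0.281336 + p_d*0.000000] = 1.374060
  V(1,+0) = exp(-r*dt) * [p_u*54.224218 + p_m*8.732055 + p_d*0.281336] = 13.237724
  V(1,+1) = exp(-r*dt) * [p_u*131.041798 + p_m*54.224218 + p_d*8.732055] = 55.624881
  V(0,+0) = exp(-r*dt) * [p_u*55.624881 + p_m*13.237724 + p_d*1.374060] = 16.642549

Answer: Price = V(0,0) = 16.6425


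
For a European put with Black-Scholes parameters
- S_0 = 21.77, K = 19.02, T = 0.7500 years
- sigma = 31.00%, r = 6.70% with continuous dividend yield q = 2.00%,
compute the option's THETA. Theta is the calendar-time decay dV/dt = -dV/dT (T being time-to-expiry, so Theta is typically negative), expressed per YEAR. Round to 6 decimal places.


d1 = 0.7685437894; d2 = 0.5000759143
phi(d1) = 0.2969271931; exp(-qT) = 0.9851119396; exp(-rT) = 0.9509916469
Theta = -S*exp(-qT)*phi(d1)*sigma/(2*sqrt(T)) + r*K*exp(-rT)*N(-d2) - q*S*exp(-qT)*N(-d1)
N(-d1) = 0.2210820928; N(-d2) = 0.3085108125; sqrt(T) = 0.8660254038
Term 1 = -21.7700 * 0.9851119396 * 0.2969271931 * 0.3100 / (2 * 0.8660254038) = -1.1397118167
Term 2 = 0.0670 * 19.0200 * 0.9509916469 * 0.3085108125 = 0.3738801490
Term 3 = -0.0200 * 21.7700 * 0.9851119396 * 0.2210820928 = -0.0948260313
Theta = -1.1397118167 + (0.3738801490) + (-0.0948260313) = -0.860658

Answer: Theta = -0.860658


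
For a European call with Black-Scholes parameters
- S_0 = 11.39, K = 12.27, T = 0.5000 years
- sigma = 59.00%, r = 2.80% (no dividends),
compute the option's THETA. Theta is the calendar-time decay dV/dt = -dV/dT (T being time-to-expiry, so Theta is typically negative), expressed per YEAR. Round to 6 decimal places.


d1 = 0.0637678932; d2 = -0.3534251077
phi(d1) = 0.3981319861; exp(-qT) = 1.0000000000; exp(-rT) = 0.9860975443
Theta = -S*exp(-qT)*phi(d1)*sigma/(2*sqrt(T)) - r*K*exp(-rT)*N(d2) + q*S*exp(-qT)*N(d1)
N(d1) = 0.5254224781; N(d2) = 0.3618848828; sqrt(T) = 0.7071067812
Term 1 = -11.3900 * 1.0000000000 * 0.3981319861 * 0.5900 / (2 * 0.7071067812) = -1.8918548308
Term 2 = -0.0280 * 12.2700 * 0.9860975443 * 0.3618848828 = -0.1226006896
Term 3 = 0 (no dividend yield, q = 0)
Theta = -1.8918548308 + (-0.1226006896) + (0.0000000000) = -2.014456

Answer: Theta = -2.014456


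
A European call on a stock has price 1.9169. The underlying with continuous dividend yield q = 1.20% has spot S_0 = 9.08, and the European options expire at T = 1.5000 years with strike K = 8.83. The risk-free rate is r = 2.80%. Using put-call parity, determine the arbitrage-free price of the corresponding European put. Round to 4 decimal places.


Put-call parity: C - P = S_0 * exp(-qT) - K * exp(-rT).
S_0 * exp(-qT) = 9.0800 * 0.98216103 = 8.91802217
K * exp(-rT) = 8.8300 * 0.95886978 = 8.46682016
P = C - S*exp(-qT) + K*exp(-rT)
P = 1.9169 - 8.91802217 + 8.46682016 = 1.4657

Answer: Put price = 1.4657


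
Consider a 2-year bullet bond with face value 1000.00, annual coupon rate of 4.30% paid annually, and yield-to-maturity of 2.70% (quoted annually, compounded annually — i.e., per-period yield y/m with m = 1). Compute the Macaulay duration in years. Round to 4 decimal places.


Answer: Macaulay duration = 1.9594 years

Derivation:
Coupon per period c = face * coupon_rate / m = 43.000000
Periods per year m = 1; per-period yield y/m = 0.027000
Number of cashflows N = 2
Cashflows (t years, CF_t, discount factor 1/(1+y/m)^(m*t), PV):
  t = 1.0000: CF_t = 43.000000, DF = 0.973710, PV = 41.869523
  t = 2.0000: CF_t = 1043.000000, DF = 0.948111, PV = 988.879608
Price P = sum_t PV_t = 1030.749131
Macaulay numerator sum_t t * PV_t:
  t * PV_t at t = 1.0000: 41.869523
  t * PV_t at t = 2.0000: 1977.759216
Macaulay duration D = (sum_t t * PV_t) / P = 2019.628739 / 1030.749131 = 1.959380


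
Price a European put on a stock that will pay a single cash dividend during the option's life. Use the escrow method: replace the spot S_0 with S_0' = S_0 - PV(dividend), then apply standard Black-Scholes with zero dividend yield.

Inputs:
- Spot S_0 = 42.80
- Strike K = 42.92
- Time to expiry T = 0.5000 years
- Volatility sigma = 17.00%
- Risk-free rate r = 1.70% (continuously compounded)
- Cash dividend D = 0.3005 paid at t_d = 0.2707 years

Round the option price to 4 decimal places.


Answer: Price = 2.0663

Derivation:
PV(D) = D * exp(-r * t_d) = 0.3005 * 0.99540867 = 0.29912031
S_0' = S_0 - PV(D) = 42.8000 - 0.29912031 = 42.50087969
d1 = (ln(S_0'/K) + (r + sigma^2/2)*T) / (sigma*sqrt(T)) = 0.04918016
d2 = d1 - sigma*sqrt(T) = -0.07102799
exp(-rT) = 0.99153602
N(-d1) = 0.48038786; N(-d2) = 0.52831226
P = K * exp(-rT) * N(-d2) - S_0' * N(-d1) = 42.9200 * 0.99153602 * 0.52831226 - 42.50087969 * 0.48038786 = 2.0663


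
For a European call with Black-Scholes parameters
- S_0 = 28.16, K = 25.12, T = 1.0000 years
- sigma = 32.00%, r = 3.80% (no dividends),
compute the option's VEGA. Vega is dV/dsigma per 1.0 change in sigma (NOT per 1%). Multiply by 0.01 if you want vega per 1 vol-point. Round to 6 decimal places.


Answer: Vega = 9.178636

Derivation:
d1 = 0.6357443428; d2 = 0.3157443428
phi(d1) = 0.3259458656; exp(-qT) = 1.0000000000; exp(-rT) = 0.9627129409
Vega = S * exp(-qT) * phi(d1) * sqrt(T) = 28.1600 * 1.0000000000 * 0.3259458656 * 1.0000000000 = 9.178636


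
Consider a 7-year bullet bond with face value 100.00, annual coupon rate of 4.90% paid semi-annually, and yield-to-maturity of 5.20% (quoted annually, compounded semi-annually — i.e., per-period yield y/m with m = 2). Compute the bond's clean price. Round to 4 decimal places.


Answer: Price = 98.2584

Derivation:
Coupon per period c = face * coupon_rate / m = 2.450000
Periods per year m = 2; per-period yield y/m = 0.026000
Number of cashflows N = 14
Cashflows (t years, CF_t, discount factor 1/(1+y/m)^(m*t), PV):
  t = 0.5000: CF_t = 2.450000, DF = 0.974659, PV = 2.387914
  t = 1.0000: CF_t = 2.450000, DF = 0.949960, PV = 2.327402
  t = 1.5000: CF_t = 2.450000, DF = 0.925887, PV = 2.268423
  t = 2.0000: CF_t = 2.450000, DF = 0.902424, PV = 2.210938
  t = 2.5000: CF_t = 2.450000, DF = 0.879555, PV = 2.154911
  t = 3.0000: CF_t = 2.450000, DF = 0.857266, PV = 2.100303
  t = 3.5000: CF_t = 2.450000, DF = 0.835542, PV = 2.047079
  t = 4.0000: CF_t = 2.450000, DF = 0.814369, PV = 1.995204
  t = 4.5000: CF_t = 2.450000, DF = 0.793732, PV = 1.944643
  t = 5.0000: CF_t = 2.450000, DF = 0.773618, PV = 1.895363
  t = 5.5000: CF_t = 2.450000, DF = 0.754013, PV = 1.847333
  t = 6.0000: CF_t = 2.450000, DF = 0.734906, PV = 1.800519
  t = 6.5000: CF_t = 2.450000, DF = 0.716282, PV = 1.754892
  t = 7.0000: CF_t = 102.450000, DF = 0.698131, PV = 71.523525
Price P = sum_t PV_t = 98.258448


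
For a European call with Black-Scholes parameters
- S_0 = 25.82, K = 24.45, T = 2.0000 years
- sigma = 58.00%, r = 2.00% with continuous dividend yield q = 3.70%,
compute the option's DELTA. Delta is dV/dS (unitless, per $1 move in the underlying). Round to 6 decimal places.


Answer: Delta = 0.620602

Derivation:
d1 = 0.4351378708; d2 = -0.3851059953
phi(d1) = 0.3629061506; exp(-qT) = 0.9286716938; exp(-rT) = 0.9607894392
N(d1) = 0.6682688220
Delta = exp(-qT) * N(d1) = 0.9286716938 * 0.6682688220 = 0.620602


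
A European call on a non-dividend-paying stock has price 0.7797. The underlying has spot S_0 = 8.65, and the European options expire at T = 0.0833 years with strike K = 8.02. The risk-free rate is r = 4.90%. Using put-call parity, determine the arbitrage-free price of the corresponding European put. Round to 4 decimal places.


Put-call parity: C - P = S_0 * exp(-qT) - K * exp(-rT).
S_0 * exp(-qT) = 8.6500 * 1.00000000 = 8.65000000
K * exp(-rT) = 8.0200 * 0.99592662 = 7.98733148
P = C - S*exp(-qT) + K*exp(-rT)
P = 0.7797 - 8.65000000 + 7.98733148 = 0.1170

Answer: Put price = 0.1170


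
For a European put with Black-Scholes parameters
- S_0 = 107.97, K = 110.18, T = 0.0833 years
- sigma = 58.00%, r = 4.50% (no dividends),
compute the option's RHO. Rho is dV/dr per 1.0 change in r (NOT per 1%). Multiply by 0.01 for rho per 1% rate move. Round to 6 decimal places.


Answer: Rho = -5.233323

Derivation:
d1 = -0.0149489239; d2 = -0.1823470123
phi(d1) = 0.3988977070; exp(-qT) = 1.0000000000; exp(-rT) = 0.9962585169
N(-d2) = 0.5723447967
Rho = -K*T*exp(-rT)*N(-d2) = -110.1800 * 0.0833 * 0.9962585169 * 0.5723447967 = -5.233323


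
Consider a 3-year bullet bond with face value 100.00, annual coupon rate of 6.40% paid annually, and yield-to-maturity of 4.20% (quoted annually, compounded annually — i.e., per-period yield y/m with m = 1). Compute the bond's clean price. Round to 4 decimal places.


Coupon per period c = face * coupon_rate / m = 6.400000
Periods per year m = 1; per-period yield y/m = 0.042000
Number of cashflows N = 3
Cashflows (t years, CF_t, discount factor 1/(1+y/m)^(m*t), PV):
  t = 1.0000: CF_t = 6.400000, DF = 0.959693, PV = 6.142035
  t = 2.0000: CF_t = 6.400000, DF = 0.921010, PV = 5.894467
  t = 3.0000: CF_t = 106.400000, DF = 0.883887, PV = 94.045598
Price P = sum_t PV_t = 106.082099

Answer: Price = 106.0821


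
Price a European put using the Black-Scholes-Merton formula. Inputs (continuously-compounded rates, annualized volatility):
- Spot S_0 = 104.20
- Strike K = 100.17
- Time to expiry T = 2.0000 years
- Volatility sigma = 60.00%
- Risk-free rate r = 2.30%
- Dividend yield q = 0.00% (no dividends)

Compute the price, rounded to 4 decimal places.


Answer: Price = 28.7305

Derivation:
d1 = (ln(S/K) + (r - q + 0.5*sigma^2) * T) / (sigma * sqrt(T)) = 0.52496007
d2 = d1 - sigma * sqrt(T) = -0.32356807
exp(-rT) = 0.95504196; exp(-qT) = 1.00000000
P = K * exp(-rT) * N(-d2) - S_0 * exp(-qT) * N(-d1)
N(-d1) = 0.29980548; N(-d2) = 0.62686747
P = 100.1700 * 0.95504196 * 0.62686747 - 104.2000 * 1.00000000 * 0.29980548 = 28.7305


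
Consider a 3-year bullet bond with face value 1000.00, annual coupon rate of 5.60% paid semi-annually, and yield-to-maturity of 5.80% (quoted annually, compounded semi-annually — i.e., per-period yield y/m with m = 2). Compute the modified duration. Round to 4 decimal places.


Coupon per period c = face * coupon_rate / m = 28.000000
Periods per year m = 2; per-period yield y/m = 0.029000
Number of cashflows N = 6
Cashflows (t years, CF_t, discount factor 1/(1+y/m)^(m*t), PV):
  t = 0.5000: CF_t = 28.000000, DF = 0.971817, PV = 27.210884
  t = 1.0000: CF_t = 28.000000, DF = 0.944429, PV = 26.444008
  t = 1.5000: CF_t = 28.000000, DF = 0.917812, PV = 25.698745
  t = 2.0000: CF_t = 28.000000, DF = 0.891946, PV = 24.974484
  t = 2.5000: CF_t = 28.000000, DF = 0.866808, PV = 24.270636
  t = 3.0000: CF_t = 1028.000000, DF = 0.842379, PV = 865.966050
Price P = sum_t PV_t = 994.564808
First compute Macaulay numerator sum_t t * PV_t:
  t * PV_t at t = 0.5000: 13.605442
  t * PV_t at t = 1.0000: 26.444008
  t * PV_t at t = 1.5000: 38.548117
  t * PV_t at t = 2.0000: 49.948969
  t * PV_t at t = 2.5000: 60.676590
  t * PV_t at t = 3.0000: 2597.898151
Macaulay duration D = 2787.121277 / 994.564808 = 2.802353
Modified duration = D / (1 + y/m) = 2.802353 / (1 + 0.029000) = 2.723375

Answer: Modified duration = 2.7234


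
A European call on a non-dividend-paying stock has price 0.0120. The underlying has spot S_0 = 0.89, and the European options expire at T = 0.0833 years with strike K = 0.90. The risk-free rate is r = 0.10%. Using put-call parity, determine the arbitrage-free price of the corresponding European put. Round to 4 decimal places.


Put-call parity: C - P = S_0 * exp(-qT) - K * exp(-rT).
S_0 * exp(-qT) = 0.8900 * 1.00000000 = 0.89000000
K * exp(-rT) = 0.9000 * 0.99991670 = 0.89992503
P = C - S*exp(-qT) + K*exp(-rT)
P = 0.0120 - 0.89000000 + 0.89992503 = 0.0219

Answer: Put price = 0.0219


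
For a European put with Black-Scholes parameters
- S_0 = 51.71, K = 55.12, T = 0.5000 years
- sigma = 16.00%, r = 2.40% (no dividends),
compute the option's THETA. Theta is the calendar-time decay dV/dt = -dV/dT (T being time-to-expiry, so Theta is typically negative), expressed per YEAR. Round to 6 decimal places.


Answer: Theta = -1.242250

Derivation:
d1 = -0.4018261590; d2 = -0.5149632439
phi(d1) = 0.3680006170; exp(-qT) = 1.0000000000; exp(-rT) = 0.9880717129
Theta = -S*exp(-qT)*phi(d1)*sigma/(2*sqrt(T)) + r*K*exp(-rT)*N(-d2) - q*S*exp(-qT)*N(-d1)
N(-d1) = 0.6560940155; N(-d2) = 0.6967106475; sqrt(T) = 0.7071067812
Term 1 = -51.7100 * 1.0000000000 * 0.3680006170 * 0.1600 / (2 * 0.7071067812) = -2.1529208783
Term 2 = 0.0240 * 55.1200 * 0.9880717129 * 0.6967106475 = 0.9106707016
Term 3 = 0 (no dividend yield, q = 0)
Theta = -2.1529208783 + (0.9106707016) + (0.0000000000) = -1.242250


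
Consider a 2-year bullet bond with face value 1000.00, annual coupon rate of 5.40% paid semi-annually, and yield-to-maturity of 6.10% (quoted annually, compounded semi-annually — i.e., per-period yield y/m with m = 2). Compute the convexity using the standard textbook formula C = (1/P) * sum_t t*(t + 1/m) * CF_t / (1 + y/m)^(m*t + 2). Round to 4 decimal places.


Answer: Convexity = 4.4639

Derivation:
Coupon per period c = face * coupon_rate / m = 27.000000
Periods per year m = 2; per-period yield y/m = 0.030500
Number of cashflows N = 4
Cashflows (t years, CF_t, discount factor 1/(1+y/m)^(m*t), PV):
  t = 0.5000: CF_t = 27.000000, DF = 0.970403, PV = 26.200873
  t = 1.0000: CF_t = 27.000000, DF = 0.941681, PV = 25.425399
  t = 1.5000: CF_t = 27.000000, DF = 0.913810, PV = 24.672876
  t = 2.0000: CF_t = 1027.000000, DF = 0.886764, PV = 910.706548
Price P = sum_t PV_t = 987.005696
Convexity numerator sum_t t*(t + 1/m) * CF_t / (1+y/m)^(m*t + 2):
  t = 0.5000: term = 12.336438
  t = 1.0000: term = 35.913939
  t = 1.5000: term = 69.701968
  t = 2.0000: term = 4287.977237
Convexity = (1/P) * sum = 4405.929582 / 987.005696 = 4.463935


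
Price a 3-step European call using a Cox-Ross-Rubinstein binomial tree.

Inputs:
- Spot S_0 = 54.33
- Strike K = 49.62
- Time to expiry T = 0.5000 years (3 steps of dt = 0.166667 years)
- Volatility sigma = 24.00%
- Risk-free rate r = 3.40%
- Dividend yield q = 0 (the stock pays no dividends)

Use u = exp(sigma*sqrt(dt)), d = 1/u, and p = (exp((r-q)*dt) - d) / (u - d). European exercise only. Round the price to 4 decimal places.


Answer: Price = V(0,0) = 6.7699

Derivation:
dt = T/N = 0.166667
u = exp(sigma*sqrt(dt)) = 1.102940; d = 1/u = 0.906667
p = (exp((r-q)*dt) - d) / (u - d) = 0.504478
Discount per step: exp(-r*dt) = 0.994349
Stock lattice S(k, i) with i counting down-moves:
  k=0: S(0,0) = 54.3300
  k=1: S(1,0) = 59.9227; S(1,1) = 49.2592
  k=2: S(2,0) = 66.0912; S(2,1) = 54.3300; S(2,2) = 44.6617
  k=3: S(3,0) = 72.8947; S(3,1) = 59.9227; S(3,2) = 49.2592; S(3,3) = 40.4934
Terminal payoffs V(N, i) = max(S_T - K, 0):
  V(3,0) = 23.274656; V(3,1) = 10.302745; V(3,2) = 0.000000; V(3,3) = 0.000000
Backward induction: V(k, i) = exp(-r*dt) * [p * V(k+1, i) + (1-p) * V(k+1, i+1)].
  V(2,0) = exp(-r*dt) * [p*23.274656 + (1-p)*10.302745] = 16.751594
  V(2,1) = exp(-r*dt) * [p*10.302745 + (1-p)*0.000000] = 5.168139
  V(2,2) = exp(-r*dt) * [p*0.000000 + (1-p)*0.000000] = 0.000000
  V(1,0) = exp(-r*dt) * [p*16.751594 + (1-p)*5.168139] = 10.949514
  V(1,1) = exp(-r*dt) * [p*5.168139 + (1-p)*0.000000] = 2.592480
  V(0,0) = exp(-r*dt) * [p*10.949514 + (1-p)*2.592480] = 6.769948


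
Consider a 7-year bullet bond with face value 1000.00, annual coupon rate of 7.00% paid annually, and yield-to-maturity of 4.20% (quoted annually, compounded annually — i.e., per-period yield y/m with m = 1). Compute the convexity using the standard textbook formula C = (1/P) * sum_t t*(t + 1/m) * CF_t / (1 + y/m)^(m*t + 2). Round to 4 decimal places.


Answer: Convexity = 40.5588

Derivation:
Coupon per period c = face * coupon_rate / m = 70.000000
Periods per year m = 1; per-period yield y/m = 0.042000
Number of cashflows N = 7
Cashflows (t years, CF_t, discount factor 1/(1+y/m)^(m*t), PV):
  t = 1.0000: CF_t = 70.000000, DF = 0.959693, PV = 67.178503
  t = 2.0000: CF_t = 70.000000, DF = 0.921010, PV = 64.470732
  t = 3.0000: CF_t = 70.000000, DF = 0.883887, PV = 61.872104
  t = 4.0000: CF_t = 70.000000, DF = 0.848260, PV = 59.378219
  t = 5.0000: CF_t = 70.000000, DF = 0.814069, PV = 56.984855
  t = 6.0000: CF_t = 70.000000, DF = 0.781257, PV = 54.687960
  t = 7.0000: CF_t = 1070.000000, DF = 0.749766, PV = 802.250035
Price P = sum_t PV_t = 1166.822408
Convexity numerator sum_t t*(t + 1/m) * CF_t / (1+y/m)^(m*t + 2):
  t = 1.0000: term = 123.744208
  t = 2.0000: term = 356.269312
  t = 3.0000: term = 683.818256
  t = 4.0000: term = 1093.759207
  t = 5.0000: term = 1574.509415
  t = 6.0000: term = 2115.463706
  t = 7.0000: term = 41377.317708
Convexity = (1/P) * sum = 47324.881811 / 1166.822408 = 40.558770


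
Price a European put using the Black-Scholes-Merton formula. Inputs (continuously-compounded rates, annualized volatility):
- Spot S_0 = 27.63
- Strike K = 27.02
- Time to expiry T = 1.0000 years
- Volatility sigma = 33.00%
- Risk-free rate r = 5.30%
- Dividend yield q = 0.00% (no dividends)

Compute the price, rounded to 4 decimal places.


d1 = (ln(S/K) + (r - q + 0.5*sigma^2) * T) / (sigma * sqrt(T)) = 0.39325699
d2 = d1 - sigma * sqrt(T) = 0.06325699
exp(-rT) = 0.94838001; exp(-qT) = 1.00000000
P = K * exp(-rT) * N(-d2) - S_0 * exp(-qT) * N(-d1)
N(-d1) = 0.34706484; N(-d2) = 0.47478093
P = 27.0200 * 0.94838001 * 0.47478093 - 27.6300 * 1.00000000 * 0.34706484 = 2.5770

Answer: Price = 2.5770


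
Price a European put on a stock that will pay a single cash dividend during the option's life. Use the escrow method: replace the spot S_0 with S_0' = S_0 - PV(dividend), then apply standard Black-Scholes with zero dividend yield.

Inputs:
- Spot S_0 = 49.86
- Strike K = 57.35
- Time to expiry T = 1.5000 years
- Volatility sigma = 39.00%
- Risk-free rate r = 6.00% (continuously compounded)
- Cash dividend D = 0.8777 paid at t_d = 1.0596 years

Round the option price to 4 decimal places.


Answer: Price = 11.3548

Derivation:
PV(D) = D * exp(-r * t_d) = 0.8777 * 0.93840280 = 0.82363614
S_0' = S_0 - PV(D) = 49.8600 - 0.82363614 = 49.03636386
d1 = (ln(S_0'/K) + (r + sigma^2/2)*T) / (sigma*sqrt(T)) = 0.09937035
d2 = d1 - sigma*sqrt(T) = -0.37828015
exp(-rT) = 0.91393119
N(-d1) = 0.46042211; N(-d2) = 0.64738875
P = K * exp(-rT) * N(-d2) - S_0' * N(-d1) = 57.3500 * 0.91393119 * 0.64738875 - 49.03636386 * 0.46042211 = 11.3548


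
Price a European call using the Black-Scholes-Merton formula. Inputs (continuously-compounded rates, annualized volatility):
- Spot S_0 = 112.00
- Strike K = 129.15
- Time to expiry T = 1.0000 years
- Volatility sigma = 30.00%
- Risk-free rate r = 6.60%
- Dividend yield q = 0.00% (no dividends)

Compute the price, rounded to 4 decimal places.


d1 = (ln(S/K) + (r - q + 0.5*sigma^2) * T) / (sigma * sqrt(T)) = -0.10491883
d2 = d1 - sigma * sqrt(T) = -0.40491883
exp(-rT) = 0.93613086; exp(-qT) = 1.00000000
C = S_0 * exp(-qT) * N(d1) - K * exp(-rT) * N(d2)
N(d1) = 0.45822011; N(d2) = 0.34276859
C = 112.0000 * 1.00000000 * 0.45822011 - 129.1500 * 0.93613086 * 0.34276859 = 9.8795

Answer: Price = 9.8795


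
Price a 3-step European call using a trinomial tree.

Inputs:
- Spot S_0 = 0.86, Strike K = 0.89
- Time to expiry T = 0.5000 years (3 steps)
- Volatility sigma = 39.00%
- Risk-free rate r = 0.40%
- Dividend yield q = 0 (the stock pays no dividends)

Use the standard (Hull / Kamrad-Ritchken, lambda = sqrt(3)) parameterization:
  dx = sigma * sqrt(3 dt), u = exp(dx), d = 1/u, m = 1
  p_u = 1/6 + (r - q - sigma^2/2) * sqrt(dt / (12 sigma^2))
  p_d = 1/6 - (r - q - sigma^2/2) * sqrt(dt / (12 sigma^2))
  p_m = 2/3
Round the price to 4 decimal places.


dt = T/N = 0.166667; dx = sigma*sqrt(3*dt) = 0.275772
u = exp(dx) = 1.317547; d = 1/u = 0.758986
p_u = 0.144894, p_m = 0.666667, p_d = 0.188439
Discount per step: exp(-r*dt) = 0.999334
Stock lattice S(k, j) with j the centered position index:
  k=0: S(0,+0) = 0.8600
  k=1: S(1,-1) = 0.6527; S(1,+0) = 0.8600; S(1,+1) = 1.1331
  k=2: S(2,-2) = 0.4954; S(2,-1) = 0.6527; S(2,+0) = 0.8600; S(2,+1) = 1.1331; S(2,+2) = 1.4929
  k=3: S(3,-3) = 0.3760; S(3,-2) = 0.4954; S(3,-1) = 0.6527; S(3,+0) = 0.8600; S(3,+1) = 1.1331; S(3,+2) = 1.4929; S(3,+3) = 1.9670
Terminal payoffs V(N, j) = max(S_T - K, 0):
  V(3,-3) = 0.000000; V(3,-2) = 0.000000; V(3,-1) = 0.000000; V(3,+0) = 0.000000; V(3,+1) = 0.243090; V(3,+2) = 0.602900; V(3,+3) = 1.076966
Backward induction: V(k, j) = exp(-r*dt) * [p_u * V(k+1, j+1) + p_m * V(k+1, j) + p_d * V(k+1, j-1)]
  V(2,-2) = exp(-r*dt) * [p_u*0.000000 + p_m*0.000000 + p_d*0.000000] = 0.000000
  V(2,-1) = exp(-r*dt) * [p_u*0.000000 + p_m*0.000000 + p_d*0.000000] = 0.000000
  V(2,+0) = exp(-r*dt) * [p_u*0.243090 + p_m*0.000000 + p_d*0.000000] = 0.035199
  V(2,+1) = exp(-r*dt) * [p_u*0.602900 + p_m*0.243090 + p_d*0.000000] = 0.249251
  V(2,+2) = exp(-r*dt) * [p_u*1.076966 + p_m*0.602900 + p_d*0.243090] = 0.603385
  V(1,-1) = exp(-r*dt) * [p_u*0.035199 + p_m*0.000000 + p_d*0.000000] = 0.005097
  V(1,+0) = exp(-r*dt) * [p_u*0.249251 + p_m*0.035199 + p_d*0.000000] = 0.059541
  V(1,+1) = exp(-r*dt) * [p_u*0.603385 + p_m*0.249251 + p_d*0.035199] = 0.260054
  V(0,+0) = exp(-r*dt) * [p_u*0.260054 + p_m*0.059541 + p_d*0.005097] = 0.078283

Answer: Price = V(0,0) = 0.0783


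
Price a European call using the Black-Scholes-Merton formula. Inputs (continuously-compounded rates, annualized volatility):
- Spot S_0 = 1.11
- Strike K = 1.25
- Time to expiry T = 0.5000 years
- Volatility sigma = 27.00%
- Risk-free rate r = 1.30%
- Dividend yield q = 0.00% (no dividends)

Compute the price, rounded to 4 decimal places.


d1 = (ln(S/K) + (r - q + 0.5*sigma^2) * T) / (sigma * sqrt(T)) = -0.49266243
d2 = d1 - sigma * sqrt(T) = -0.68358127
exp(-rT) = 0.99352108; exp(-qT) = 1.00000000
C = S_0 * exp(-qT) * N(d1) - K * exp(-rT) * N(d2)
N(d1) = 0.31112556; N(d2) = 0.24711981
C = 1.1100 * 1.00000000 * 0.31112556 - 1.2500 * 0.99352108 * 0.24711981 = 0.0385

Answer: Price = 0.0385


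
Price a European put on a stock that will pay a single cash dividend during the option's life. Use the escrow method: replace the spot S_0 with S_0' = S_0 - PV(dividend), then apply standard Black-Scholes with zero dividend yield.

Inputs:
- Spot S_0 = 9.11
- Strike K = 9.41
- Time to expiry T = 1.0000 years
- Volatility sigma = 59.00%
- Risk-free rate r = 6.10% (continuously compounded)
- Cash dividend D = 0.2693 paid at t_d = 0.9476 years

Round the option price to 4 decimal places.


PV(D) = D * exp(-r * t_d) = 0.2693 * 0.94383530 = 0.25417485
S_0' = S_0 - PV(D) = 9.1100 - 0.25417485 = 8.85582515
d1 = (ln(S_0'/K) + (r + sigma^2/2)*T) / (sigma*sqrt(T)) = 0.29551271
d2 = d1 - sigma*sqrt(T) = -0.29448729
exp(-rT) = 0.94082324
N(-d1) = 0.38380112; N(-d2) = 0.61580721
P = K * exp(-rT) * N(-d2) - S_0' * N(-d1) = 9.4100 * 0.94082324 * 0.61580721 - 8.85582515 * 0.38380112 = 2.0530

Answer: Price = 2.0530


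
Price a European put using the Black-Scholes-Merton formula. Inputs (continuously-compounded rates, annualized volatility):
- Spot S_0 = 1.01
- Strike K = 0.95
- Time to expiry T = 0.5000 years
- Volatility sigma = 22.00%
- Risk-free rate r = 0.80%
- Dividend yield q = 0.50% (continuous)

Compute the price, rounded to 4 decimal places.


d1 = (ln(S/K) + (r - q + 0.5*sigma^2) * T) / (sigma * sqrt(T)) = 0.48111304
d2 = d1 - sigma * sqrt(T) = 0.32554955
exp(-rT) = 0.99600799; exp(-qT) = 0.99750312
P = K * exp(-rT) * N(-d2) - S_0 * exp(-qT) * N(-d1)
N(-d1) = 0.31521808; N(-d2) = 0.37238259
P = 0.9500 * 0.99600799 * 0.37238259 - 1.0100 * 0.99750312 * 0.31521808 = 0.0348

Answer: Price = 0.0348


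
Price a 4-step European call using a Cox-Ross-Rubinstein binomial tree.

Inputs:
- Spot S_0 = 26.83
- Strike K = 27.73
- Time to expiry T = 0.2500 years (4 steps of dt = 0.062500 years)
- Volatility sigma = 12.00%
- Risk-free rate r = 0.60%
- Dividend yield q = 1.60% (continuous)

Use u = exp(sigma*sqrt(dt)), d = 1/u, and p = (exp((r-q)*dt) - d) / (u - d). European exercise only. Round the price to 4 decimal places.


Answer: Price = V(0,0) = 0.3119

Derivation:
dt = T/N = 0.062500
u = exp(sigma*sqrt(dt)) = 1.030455; d = 1/u = 0.970446
p = (exp((r-q)*dt) - d) / (u - d) = 0.482089
Discount per step: exp(-r*dt) = 0.999625
Stock lattice S(k, i) with i counting down-moves:
  k=0: S(0,0) = 26.8300
  k=1: S(1,0) = 27.6471; S(1,1) = 26.0371
  k=2: S(2,0) = 28.4891; S(2,1) = 26.8300; S(2,2) = 25.2675
  k=3: S(3,0) = 29.3567; S(3,1) = 27.6471; S(3,2) = 26.0371; S(3,3) = 24.5208
  k=4: S(4,0) = 30.2507; S(4,1) = 28.4891; S(4,2) = 26.8300; S(4,3) = 25.2675; S(4,4) = 23.7961
Terminal payoffs V(N, i) = max(S_T - K, 0):
  V(4,0) = 2.520741; V(4,1) = 0.759075; V(4,2) = 0.000000; V(4,3) = 0.000000; V(4,4) = 0.000000
Backward induction: V(k, i) = exp(-r*dt) * [p * V(k+1, i) + (1-p) * V(k+1, i+1)].
  V(3,0) = exp(-r*dt) * [p*2.520741 + (1-p)*0.759075] = 1.607751
  V(3,1) = exp(-r*dt) * [p*0.759075 + (1-p)*0.000000] = 0.365804
  V(3,2) = exp(-r*dt) * [p*0.000000 + (1-p)*0.000000] = 0.000000
  V(3,3) = exp(-r*dt) * [p*0.000000 + (1-p)*0.000000] = 0.000000
  V(2,0) = exp(-r*dt) * [p*1.607751 + (1-p)*0.365804] = 0.964171
  V(2,1) = exp(-r*dt) * [p*0.365804 + (1-p)*0.000000] = 0.176284
  V(2,2) = exp(-r*dt) * [p*0.000000 + (1-p)*0.000000] = 0.000000
  V(1,0) = exp(-r*dt) * [p*0.964171 + (1-p)*0.176284] = 0.555907
  V(1,1) = exp(-r*dt) * [p*0.176284 + (1-p)*0.000000] = 0.084953
  V(0,0) = exp(-r*dt) * [p*0.555907 + (1-p)*0.084953] = 0.311877


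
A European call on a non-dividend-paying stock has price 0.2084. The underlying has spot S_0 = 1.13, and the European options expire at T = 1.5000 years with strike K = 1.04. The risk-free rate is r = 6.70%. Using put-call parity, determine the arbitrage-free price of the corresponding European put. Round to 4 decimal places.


Put-call parity: C - P = S_0 * exp(-qT) - K * exp(-rT).
S_0 * exp(-qT) = 1.1300 * 1.00000000 = 1.13000000
K * exp(-rT) = 1.0400 * 0.90438511 = 0.94056052
P = C - S*exp(-qT) + K*exp(-rT)
P = 0.2084 - 1.13000000 + 0.94056052 = 0.0190

Answer: Put price = 0.0190


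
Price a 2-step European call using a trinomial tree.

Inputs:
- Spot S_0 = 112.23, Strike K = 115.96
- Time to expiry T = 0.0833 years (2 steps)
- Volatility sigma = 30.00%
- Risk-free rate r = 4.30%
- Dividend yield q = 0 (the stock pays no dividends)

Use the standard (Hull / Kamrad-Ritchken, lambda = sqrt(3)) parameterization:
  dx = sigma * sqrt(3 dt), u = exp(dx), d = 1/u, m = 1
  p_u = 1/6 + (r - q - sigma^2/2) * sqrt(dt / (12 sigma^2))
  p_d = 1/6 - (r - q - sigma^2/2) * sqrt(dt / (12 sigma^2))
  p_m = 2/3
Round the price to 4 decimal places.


Answer: Price = V(0,0) = 2.5773

Derivation:
dt = T/N = 0.041650; dx = sigma*sqrt(3*dt) = 0.106045
u = exp(dx) = 1.111872; d = 1/u = 0.899384
p_u = 0.166274, p_m = 0.666667, p_d = 0.167059
Discount per step: exp(-r*dt) = 0.998211
Stock lattice S(k, j) with j the centered position index:
  k=0: S(0,+0) = 112.2300
  k=1: S(1,-1) = 100.9379; S(1,+0) = 112.2300; S(1,+1) = 124.7854
  k=2: S(2,-2) = 90.7820; S(2,-1) = 100.9379; S(2,+0) = 112.2300; S(2,+1) = 124.7854; S(2,+2) = 138.7453
Terminal payoffs V(N, j) = max(S_T - K, 0):
  V(2,-2) = 0.000000; V(2,-1) = 0.000000; V(2,+0) = 0.000000; V(2,+1) = 8.825360; V(2,+2) = 22.785309
Backward induction: V(k, j) = exp(-r*dt) * [p_u * V(k+1, j+1) + p_m * V(k+1, j) + p_d * V(k+1, j-1)]
  V(1,-1) = exp(-r*dt) * [p_u*0.000000 + p_m*0.000000 + p_d*0.000000] = 0.000000
  V(1,+0) = exp(-r*dt) * [p_u*8.825360 + p_m*0.000000 + p_d*0.000000] = 1.464801
  V(1,+1) = exp(-r*dt) * [p_u*22.785309 + p_m*8.825360 + p_d*0.000000] = 9.654869
  V(0,+0) = exp(-r*dt) * [p_u*9.654869 + p_m*1.464801 + p_d*0.000000] = 2.577267


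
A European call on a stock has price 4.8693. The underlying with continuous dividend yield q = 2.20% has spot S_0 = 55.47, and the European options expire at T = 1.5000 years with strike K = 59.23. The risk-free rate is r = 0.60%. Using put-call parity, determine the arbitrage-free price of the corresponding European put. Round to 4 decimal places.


Answer: Put price = 9.8993

Derivation:
Put-call parity: C - P = S_0 * exp(-qT) - K * exp(-rT).
S_0 * exp(-qT) = 55.4700 * 0.96753856 = 53.66936390
K * exp(-rT) = 59.2300 * 0.99104038 = 58.69932163
P = C - S*exp(-qT) + K*exp(-rT)
P = 4.8693 - 53.66936390 + 58.69932163 = 9.8993


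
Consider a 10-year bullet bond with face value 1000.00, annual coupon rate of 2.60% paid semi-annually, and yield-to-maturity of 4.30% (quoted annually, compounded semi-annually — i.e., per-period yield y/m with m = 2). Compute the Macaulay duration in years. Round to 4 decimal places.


Coupon per period c = face * coupon_rate / m = 13.000000
Periods per year m = 2; per-period yield y/m = 0.021500
Number of cashflows N = 20
Cashflows (t years, CF_t, discount factor 1/(1+y/m)^(m*t), PV):
  t = 0.5000: CF_t = 13.000000, DF = 0.978953, PV = 12.726383
  t = 1.0000: CF_t = 13.000000, DF = 0.958348, PV = 12.458524
  t = 1.5000: CF_t = 13.000000, DF = 0.938177, PV = 12.196304
  t = 2.0000: CF_t = 13.000000, DF = 0.918431, PV = 11.939603
  t = 2.5000: CF_t = 13.000000, DF = 0.899100, PV = 11.688304
  t = 3.0000: CF_t = 13.000000, DF = 0.880177, PV = 11.442295
  t = 3.5000: CF_t = 13.000000, DF = 0.861651, PV = 11.201463
  t = 4.0000: CF_t = 13.000000, DF = 0.843515, PV = 10.965701
  t = 4.5000: CF_t = 13.000000, DF = 0.825762, PV = 10.734900
  t = 5.0000: CF_t = 13.000000, DF = 0.808381, PV = 10.508958
  t = 5.5000: CF_t = 13.000000, DF = 0.791367, PV = 10.287771
  t = 6.0000: CF_t = 13.000000, DF = 0.774711, PV = 10.071239
  t = 6.5000: CF_t = 13.000000, DF = 0.758405, PV = 9.859265
  t = 7.0000: CF_t = 13.000000, DF = 0.742442, PV = 9.651752
  t = 7.5000: CF_t = 13.000000, DF = 0.726816, PV = 9.448607
  t = 8.0000: CF_t = 13.000000, DF = 0.711518, PV = 9.249738
  t = 8.5000: CF_t = 13.000000, DF = 0.696543, PV = 9.055054
  t = 9.0000: CF_t = 13.000000, DF = 0.681882, PV = 8.864468
  t = 9.5000: CF_t = 13.000000, DF = 0.667530, PV = 8.677893
  t = 10.0000: CF_t = 1013.000000, DF = 0.653480, PV = 661.975667
Price P = sum_t PV_t = 863.003888
Macaulay numerator sum_t t * PV_t:
  t * PV_t at t = 0.5000: 6.363191
  t * PV_t at t = 1.0000: 12.458524
  t * PV_t at t = 1.5000: 18.294456
  t * PV_t at t = 2.0000: 23.879205
  t * PV_t at t = 2.5000: 29.220760
  t * PV_t at t = 3.0000: 34.326884
  t * PV_t at t = 3.5000: 39.205121
  t * PV_t at t = 4.0000: 43.862802
  t * PV_t at t = 4.5000: 48.307051
  t * PV_t at t = 5.0000: 52.544788
  t * PV_t at t = 5.5000: 56.582738
  t * PV_t at t = 6.0000: 60.427434
  t * PV_t at t = 6.5000: 64.085221
  t * PV_t at t = 7.0000: 67.562265
  t * PV_t at t = 7.5000: 70.864553
  t * PV_t at t = 8.0000: 73.997902
  t * PV_t at t = 8.5000: 76.967959
  t * PV_t at t = 9.0000: 79.780212
  t * PV_t at t = 9.5000: 82.439986
  t * PV_t at t = 10.0000: 6619.756672
Macaulay duration D = (sum_t t * PV_t) / P = 7560.927725 / 863.003888 = 8.761175

Answer: Macaulay duration = 8.7612 years
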